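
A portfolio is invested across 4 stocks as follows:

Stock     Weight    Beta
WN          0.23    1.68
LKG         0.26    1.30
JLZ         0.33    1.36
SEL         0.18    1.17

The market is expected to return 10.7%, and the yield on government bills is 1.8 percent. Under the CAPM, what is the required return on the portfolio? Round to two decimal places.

β_P = Σ w_i β_i = 0.23×1.68 + 0.26×1.30 + 0.33×1.36 + 0.18×1.17 = 1.3838
MRP = 10.7% − 1.8% = 8.90%
E(R_P) = R_f + β_P × MRP = 1.8% + 1.3838 × 8.9% = 14.12%

14.12%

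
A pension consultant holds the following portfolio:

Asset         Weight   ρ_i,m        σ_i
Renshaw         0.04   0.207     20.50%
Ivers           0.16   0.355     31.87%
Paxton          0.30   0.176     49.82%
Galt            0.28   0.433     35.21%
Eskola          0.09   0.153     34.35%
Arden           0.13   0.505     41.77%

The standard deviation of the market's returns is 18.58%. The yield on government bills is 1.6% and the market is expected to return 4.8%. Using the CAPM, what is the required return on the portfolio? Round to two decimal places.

3.68%

β_Renshaw = 0.207 × 20.50% / 18.58% = 0.2284
β_Ivers = 0.355 × 31.87% / 18.58% = 0.6089
β_Paxton = 0.176 × 49.82% / 18.58% = 0.4719
β_Galt = 0.433 × 35.21% / 18.58% = 0.8206
β_Eskola = 0.153 × 34.35% / 18.58% = 0.2829
β_Arden = 0.505 × 41.77% / 18.58% = 1.1353
β_P = Σ w_i β_i = 0.04×0.2284 + 0.16×0.6089 + 0.30×0.4719 + 0.28×0.8206 + 0.09×0.2829 + 0.13×1.1353 = 0.6509
MRP = 4.8% − 1.6% = 3.20%
E(R_P) = R_f + β_P × MRP = 1.6% + 0.6509 × 3.2% = 3.68%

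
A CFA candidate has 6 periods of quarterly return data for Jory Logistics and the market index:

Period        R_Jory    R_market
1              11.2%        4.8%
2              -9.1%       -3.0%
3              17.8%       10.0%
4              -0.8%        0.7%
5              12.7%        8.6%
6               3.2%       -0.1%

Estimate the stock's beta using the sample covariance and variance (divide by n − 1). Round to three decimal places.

1.841

Mean R_i = (11.2 − 9.1 + 17.8 − 0.8 + 12.7 + 3.2) / 6 = 5.8333%
Mean R_m = (4.8 − 3.0 + 10.0 + 0.7 + 8.6 − 0.1) / 6 = 3.5000%
Σ(R_i − R̄_i)(R_m − R̄_m) = 244.9000  ⇒  Cov = 244.9000 / 5 = 48.9800
Σ(R_m − R̄_m)² = 133.0000  ⇒  Var(R_m) = 133.0000 / 5 = 26.6000
β = Cov / Var(R_m) = 48.9800 / 26.6000 = 1.8414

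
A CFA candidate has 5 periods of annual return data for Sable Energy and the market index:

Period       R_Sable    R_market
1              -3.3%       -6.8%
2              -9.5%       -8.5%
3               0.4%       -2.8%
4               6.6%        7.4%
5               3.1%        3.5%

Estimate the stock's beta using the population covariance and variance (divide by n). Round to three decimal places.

Mean R_i = (-3.3 − 9.5 + 0.4 + 6.6 + 3.1) / 5 = -0.5400%
Mean R_m = (-6.8 − 8.5 − 2.8 + 7.4 + 3.5) / 5 = -1.4400%
Σ(R_i − R̄_i)(R_m − R̄_m) = 157.8720  ⇒  Cov = 157.8720 / 5 = 31.5744
Σ(R_m − R̄_m)² = 182.9720  ⇒  Var(R_m) = 182.9720 / 5 = 36.5944
β = Cov / Var(R_m) = 31.5744 / 36.5944 = 0.8628

0.863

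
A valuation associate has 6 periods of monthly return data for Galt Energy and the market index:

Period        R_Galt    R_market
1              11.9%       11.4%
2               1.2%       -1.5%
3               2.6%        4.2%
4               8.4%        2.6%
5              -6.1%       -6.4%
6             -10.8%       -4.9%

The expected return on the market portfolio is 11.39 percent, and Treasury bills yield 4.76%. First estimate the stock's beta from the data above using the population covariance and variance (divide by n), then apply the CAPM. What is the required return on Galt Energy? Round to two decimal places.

12.47%

Mean R_i = (11.9 + 1.2 + 2.6 + 8.4 − 6.1 − 10.8) / 6 = 1.2000%
Mean R_m = (11.4 − 1.5 + 4.2 + 2.6 − 6.4 − 4.9) / 6 = 0.9000%
Σ(R_i − R̄_i)(R_m − R̄_m) = 252.1000  ⇒  Cov = 252.1000 / 6 = 42.0167
Σ(R_m − R̄_m)² = 216.7200  ⇒  Var(R_m) = 216.7200 / 6 = 36.1200
β = Cov / Var(R_m) = 42.0167 / 36.1200 = 1.1633
MRP = 11.39% − 4.76% = 6.63%
E(R) = R_f + β × MRP = 4.76% + 1.1633 × 6.63% = 12.47%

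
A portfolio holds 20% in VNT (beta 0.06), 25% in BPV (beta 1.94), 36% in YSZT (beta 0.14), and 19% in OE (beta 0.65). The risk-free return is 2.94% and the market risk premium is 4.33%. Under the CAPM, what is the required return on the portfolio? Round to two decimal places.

β_P = Σ w_i β_i = 0.20×0.06 + 0.25×1.94 + 0.36×0.14 + 0.19×0.65 = 0.6709
E(R_P) = R_f + β_P × MRP = 2.94% + 0.6709 × 4.33% = 5.84%

5.84%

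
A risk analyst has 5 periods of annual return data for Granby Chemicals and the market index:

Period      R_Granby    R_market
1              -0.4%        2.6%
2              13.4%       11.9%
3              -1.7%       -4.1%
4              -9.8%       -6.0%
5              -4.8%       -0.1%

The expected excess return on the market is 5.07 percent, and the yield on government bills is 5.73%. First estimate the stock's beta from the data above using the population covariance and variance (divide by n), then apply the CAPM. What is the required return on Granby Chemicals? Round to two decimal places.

Mean R_i = (-0.4 + 13.4 − 1.7 − 9.8 − 4.8) / 5 = -0.6600%
Mean R_m = (2.6 + 11.9 − 4.1 − 6.0 − 0.1) / 5 = 0.8600%
Σ(R_i − R̄_i)(R_m − R̄_m) = 227.5080  ⇒  Cov = 227.5080 / 5 = 45.5016
Σ(R_m − R̄_m)² = 197.4920  ⇒  Var(R_m) = 197.4920 / 5 = 39.4984
β = Cov / Var(R_m) = 45.5016 / 39.4984 = 1.1520
E(R) = R_f + β × MRP = 5.73% + 1.1520 × 5.07% = 11.57%

11.57%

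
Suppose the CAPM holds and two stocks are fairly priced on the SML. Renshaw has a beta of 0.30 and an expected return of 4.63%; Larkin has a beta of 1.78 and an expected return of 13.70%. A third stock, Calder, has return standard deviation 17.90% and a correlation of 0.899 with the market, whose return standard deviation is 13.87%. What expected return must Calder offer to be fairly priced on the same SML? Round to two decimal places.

9.90%

MRP = (13.70% − 4.63%) / (1.78 − 0.30) = 6.1284%
R_f = 4.63% − 0.30 × 6.1284% = 2.7915%
β_Calder = ρ·σ_i/σ_m = 0.899 × 17.90 / 13.87 = 1.1602
E(R_Calder) = R_f + β × MRP = 2.7915% + 1.1602 × 6.1284% = 9.90%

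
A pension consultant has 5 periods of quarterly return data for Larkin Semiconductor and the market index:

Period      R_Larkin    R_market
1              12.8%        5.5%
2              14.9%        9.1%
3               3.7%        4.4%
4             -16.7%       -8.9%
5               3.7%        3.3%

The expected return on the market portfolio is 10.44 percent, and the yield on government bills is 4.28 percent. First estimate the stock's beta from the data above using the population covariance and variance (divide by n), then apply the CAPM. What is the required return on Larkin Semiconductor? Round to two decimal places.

15.30%

Mean R_i = (12.8 + 14.9 + 3.7 − 16.7 + 3.7) / 5 = 3.6800%
Mean R_m = (5.5 + 9.1 + 4.4 − 8.9 + 3.3) / 5 = 2.6800%
Σ(R_i − R̄_i)(R_m − R̄_m) = 333.7980  ⇒  Cov = 333.7980 / 5 = 66.7596
Σ(R_m − R̄_m)² = 186.6080  ⇒  Var(R_m) = 186.6080 / 5 = 37.3216
β = Cov / Var(R_m) = 66.7596 / 37.3216 = 1.7888
MRP = 10.44% − 4.28% = 6.16%
E(R) = R_f + β × MRP = 4.28% + 1.7888 × 6.16% = 15.30%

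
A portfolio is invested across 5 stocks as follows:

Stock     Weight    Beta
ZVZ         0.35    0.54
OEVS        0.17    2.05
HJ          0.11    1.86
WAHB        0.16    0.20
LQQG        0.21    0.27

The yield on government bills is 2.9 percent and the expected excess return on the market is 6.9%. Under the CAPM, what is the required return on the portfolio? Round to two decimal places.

β_P = Σ w_i β_i = 0.35×0.54 + 0.17×2.05 + 0.11×1.86 + 0.16×0.20 + 0.21×0.27 = 0.8308
E(R_P) = R_f + β_P × MRP = 2.9% + 0.8308 × 6.9% = 8.63%

8.63%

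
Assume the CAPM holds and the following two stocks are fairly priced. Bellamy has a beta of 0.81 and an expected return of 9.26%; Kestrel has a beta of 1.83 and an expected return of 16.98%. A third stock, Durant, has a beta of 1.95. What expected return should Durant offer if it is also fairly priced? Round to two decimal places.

MRP (SML slope) = (16.98% − 9.26%) / (1.83 − 0.81) = 7.72% / 1.02 = 7.5686%
R_f (intercept) = 9.26% − 0.81 × 7.5686% = 3.1294%
E(R_Durant) = R_f + β × MRP = 3.1294% + 1.95 × 7.5686% = 17.89%

17.89%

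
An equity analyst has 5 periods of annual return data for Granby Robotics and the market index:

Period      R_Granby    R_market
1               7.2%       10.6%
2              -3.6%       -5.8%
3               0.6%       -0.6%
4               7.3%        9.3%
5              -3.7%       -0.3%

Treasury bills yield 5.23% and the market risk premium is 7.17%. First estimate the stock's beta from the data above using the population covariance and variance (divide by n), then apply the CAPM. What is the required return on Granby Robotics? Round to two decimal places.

Mean R_i = (7.2 − 3.6 + 0.6 + 7.3 − 3.7) / 5 = 1.5600%
Mean R_m = (10.6 − 5.8 − 0.6 + 9.3 − 0.3) / 5 = 2.6400%
Σ(R_i − R̄_i)(R_m − R̄_m) = 145.2480  ⇒  Cov = 145.2480 / 5 = 29.0496
Σ(R_m − R̄_m)² = 198.0920  ⇒  Var(R_m) = 198.0920 / 5 = 39.6184
β = Cov / Var(R_m) = 29.0496 / 39.6184 = 0.7332
E(R) = R_f + β × MRP = 5.23% + 0.7332 × 7.17% = 10.49%

10.49%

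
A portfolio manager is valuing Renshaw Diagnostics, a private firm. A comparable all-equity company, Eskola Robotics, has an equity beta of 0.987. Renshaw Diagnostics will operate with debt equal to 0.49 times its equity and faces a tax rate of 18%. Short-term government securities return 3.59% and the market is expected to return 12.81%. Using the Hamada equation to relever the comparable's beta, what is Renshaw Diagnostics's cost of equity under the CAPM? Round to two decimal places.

16.35%

β_L = β_U × [1 + (1 − t)(D/E)] = 0.987 × [1 + (1 − 0.18) × 0.49]
    = 0.987 × [1 + 0.82 × 0.49] = 0.987 × 1.4018 = 1.3836
MRP = 12.81% − 3.59% = 9.22%
E(R) = R_f + β_L × MRP = 3.59% + 1.3836 × 9.22% = 16.35%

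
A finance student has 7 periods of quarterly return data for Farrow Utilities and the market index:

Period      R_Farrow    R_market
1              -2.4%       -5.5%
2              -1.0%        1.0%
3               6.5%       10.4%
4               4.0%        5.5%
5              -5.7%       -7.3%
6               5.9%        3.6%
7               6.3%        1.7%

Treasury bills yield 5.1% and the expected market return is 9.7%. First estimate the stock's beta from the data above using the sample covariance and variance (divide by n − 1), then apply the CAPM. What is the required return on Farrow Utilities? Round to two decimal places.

8.30%

Mean R_i = (-2.4 − 1.0 + 6.5 + 4.0 − 5.7 + 5.9 + 6.3) / 7 = 1.9429%
Mean R_m = (-5.5 + 1.0 + 10.4 + 5.5 − 7.3 + 3.6 + 1.7) / 7 = 1.3429%
Σ(R_i − R̄_i)(R_m − R̄_m) = 157.0971  ⇒  Cov = 157.0971 / 6 = 26.1829
Σ(R_m − R̄_m)² = 226.1771  ⇒  Var(R_m) = 226.1771 / 6 = 37.6962
β = Cov / Var(R_m) = 26.1829 / 37.6962 = 0.6946
MRP = 9.7% − 5.1% = 4.60%
E(R) = R_f + β × MRP = 5.1% + 0.6946 × 4.6% = 8.30%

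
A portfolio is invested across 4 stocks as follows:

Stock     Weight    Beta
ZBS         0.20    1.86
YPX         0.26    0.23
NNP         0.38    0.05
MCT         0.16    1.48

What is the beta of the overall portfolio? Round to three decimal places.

0.688

β_P = Σ w_i β_i = 0.20×1.86 + 0.26×0.23 + 0.38×0.05 + 0.16×1.48 = 0.6876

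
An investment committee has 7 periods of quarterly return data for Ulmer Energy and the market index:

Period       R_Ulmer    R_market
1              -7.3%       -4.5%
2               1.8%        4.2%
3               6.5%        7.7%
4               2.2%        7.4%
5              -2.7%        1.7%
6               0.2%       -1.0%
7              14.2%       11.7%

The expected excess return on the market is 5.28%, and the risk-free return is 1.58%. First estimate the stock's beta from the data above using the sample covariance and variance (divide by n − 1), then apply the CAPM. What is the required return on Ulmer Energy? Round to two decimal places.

Mean R_i = (-7.3 + 1.8 + 6.5 + 2.2 − 2.7 + 0.2 + 14.2) / 7 = 2.1286%
Mean R_m = (-4.5 + 4.2 + 7.7 + 7.4 + 1.7 − 1.0 + 11.7) / 7 = 3.8857%
Σ(R_i − R̄_i)(R_m − R̄_m) = 210.1929  ⇒  Cov = 210.1929 / 6 = 35.0322
Σ(R_m − R̄_m)² = 187.0286  ⇒  Var(R_m) = 187.0286 / 6 = 31.1714
β = Cov / Var(R_m) = 35.0322 / 31.1714 = 1.1239
E(R) = R_f + β × MRP = 1.58% + 1.1239 × 5.28% = 7.51%

7.51%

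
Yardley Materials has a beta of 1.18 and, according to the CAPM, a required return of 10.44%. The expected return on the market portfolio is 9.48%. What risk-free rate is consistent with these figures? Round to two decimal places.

4.15%

E(R) = R_f + β(E(R_m) − R_f) = R_f(1 − β) + β·E(R_m)
10.44% = R_f × (1 − 1.18) + 1.18 × 9.48%
10.44% = R_f × -0.18 + 11.1864%
R_f = (10.44% − 11.1864%) / -0.18 = 4.15%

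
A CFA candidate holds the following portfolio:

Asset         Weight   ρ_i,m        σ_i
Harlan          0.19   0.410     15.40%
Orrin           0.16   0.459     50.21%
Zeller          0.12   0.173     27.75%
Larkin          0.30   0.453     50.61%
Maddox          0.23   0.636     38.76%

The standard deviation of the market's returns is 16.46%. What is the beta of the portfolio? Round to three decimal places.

1.094

β_Harlan = 0.410 × 15.40% / 16.46% = 0.3836
β_Orrin = 0.459 × 50.21% / 16.46% = 1.4001
β_Zeller = 0.173 × 27.75% / 16.46% = 0.2917
β_Larkin = 0.453 × 50.61% / 16.46% = 1.3929
β_Maddox = 0.636 × 38.76% / 16.46% = 1.4977
β_P = Σ w_i β_i = 0.19×0.3836 + 0.16×1.4001 + 0.12×0.2917 + 0.30×1.3929 + 0.23×1.4977 = 1.0942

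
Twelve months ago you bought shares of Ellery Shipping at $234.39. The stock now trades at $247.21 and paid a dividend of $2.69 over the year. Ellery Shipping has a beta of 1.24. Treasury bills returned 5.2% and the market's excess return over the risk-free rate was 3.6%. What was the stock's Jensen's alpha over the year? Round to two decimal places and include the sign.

Realised HPR = (P1 + D1 − P0) / P0 = (247.21 + 2.69 − 234.39) / 234.39 = 15.51 / 234.39 = 6.6172%
CAPM required = R_f + β·MRP = 5.2% + 1.24 × 3.6% = 9.6640%
α = realised − required = 6.6172% − 9.6640% = -3.05%

-3.05%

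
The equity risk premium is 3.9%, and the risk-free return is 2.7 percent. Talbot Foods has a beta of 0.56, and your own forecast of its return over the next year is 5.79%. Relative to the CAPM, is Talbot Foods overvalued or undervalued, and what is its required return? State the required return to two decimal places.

Undervalued; required return 4.88%

Required return = R_f + β·MRP = 2.7% + 0.56 × 3.9% = 4.88%
Forecast 5.79% > required 4.88% → the stock plots above the SML → undervalued.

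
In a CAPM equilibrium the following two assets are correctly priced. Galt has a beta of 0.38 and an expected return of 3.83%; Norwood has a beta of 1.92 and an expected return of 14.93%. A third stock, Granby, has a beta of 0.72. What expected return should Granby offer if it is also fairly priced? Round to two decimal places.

6.28%

MRP (SML slope) = (14.93% − 3.83%) / (1.92 − 0.38) = 11.10% / 1.54 = 7.2078%
R_f (intercept) = 3.83% − 0.38 × 7.2078% = 1.0910%
E(R_Granby) = R_f + β × MRP = 1.0910% + 0.72 × 7.2078% = 6.28%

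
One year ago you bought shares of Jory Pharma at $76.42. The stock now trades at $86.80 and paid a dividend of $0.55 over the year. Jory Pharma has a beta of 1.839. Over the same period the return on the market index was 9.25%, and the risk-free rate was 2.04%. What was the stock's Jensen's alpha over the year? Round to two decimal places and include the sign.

-1.00%

Realised HPR = (P1 + D1 − P0) / P0 = (86.80 + 0.55 − 76.42) / 76.42 = 10.93 / 76.42 = 14.3025%
MRP = 9.25% − 2.04% = 7.21%
CAPM required = R_f + β·MRP = 2.04% + 1.839 × 7.21% = 15.29919%
α = realised − required = 14.3025% − 15.29919% = -1.00%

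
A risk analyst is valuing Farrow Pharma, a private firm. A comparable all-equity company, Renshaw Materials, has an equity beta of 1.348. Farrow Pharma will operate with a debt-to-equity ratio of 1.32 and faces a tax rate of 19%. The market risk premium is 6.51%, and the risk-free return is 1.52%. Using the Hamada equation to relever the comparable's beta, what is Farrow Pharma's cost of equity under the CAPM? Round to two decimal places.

19.68%

β_L = β_U × [1 + (1 − t)(D/E)] = 1.348 × [1 + (1 − 0.19) × 1.32]
    = 1.348 × [1 + 0.81 × 1.32] = 1.348 × 2.0692 = 2.7893
E(R) = R_f + β_L × MRP = 1.52% + 2.7893 × 6.51% = 19.68%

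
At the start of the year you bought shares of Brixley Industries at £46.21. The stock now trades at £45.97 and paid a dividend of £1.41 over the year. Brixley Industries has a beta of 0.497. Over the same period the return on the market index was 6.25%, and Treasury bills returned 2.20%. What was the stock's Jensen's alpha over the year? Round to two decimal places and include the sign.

-1.68%

Realised HPR = (P1 + D1 − P0) / P0 = (45.97 + 1.41 − 46.21) / 46.21 = 1.17 / 46.21 = 2.5319%
MRP = 6.25% − 2.20% = 4.05%
CAPM required = R_f + β·MRP = 2.20% + 0.497 × 4.05% = 4.21285%
α = realised − required = 2.5319% − 4.21285% = -1.68%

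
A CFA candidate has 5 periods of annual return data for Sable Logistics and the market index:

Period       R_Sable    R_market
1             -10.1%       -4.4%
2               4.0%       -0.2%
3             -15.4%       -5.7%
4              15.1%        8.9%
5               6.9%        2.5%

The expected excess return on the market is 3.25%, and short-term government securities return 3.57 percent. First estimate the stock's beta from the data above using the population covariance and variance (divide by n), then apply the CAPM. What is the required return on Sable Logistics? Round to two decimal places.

Mean R_i = (-10.1 + 4.0 − 15.4 + 15.1 + 6.9) / 5 = 0.1000%
Mean R_m = (-4.4 − 0.2 − 5.7 + 8.9 + 2.5) / 5 = 0.2200%
Σ(R_i − R̄_i)(R_m − R̄_m) = 282.9500  ⇒  Cov = 282.9500 / 5 = 56.5900
Σ(R_m − R̄_m)² = 137.1080  ⇒  Var(R_m) = 137.1080 / 5 = 27.4216
β = Cov / Var(R_m) = 56.5900 / 27.4216 = 2.0637
E(R) = R_f + β × MRP = 3.57% + 2.0637 × 3.25% = 10.28%

10.28%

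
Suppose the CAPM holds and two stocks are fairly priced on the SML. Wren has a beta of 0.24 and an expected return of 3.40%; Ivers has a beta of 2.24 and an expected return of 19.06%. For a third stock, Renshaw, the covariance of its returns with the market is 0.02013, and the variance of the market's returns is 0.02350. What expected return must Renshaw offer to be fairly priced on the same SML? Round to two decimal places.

8.23%

MRP = (19.06% − 3.40%) / (2.24 − 0.24) = 7.8300%
R_f = 3.40% − 0.24 × 7.8300% = 1.5208%
β_Renshaw = Cov / Var(R_m) = 0.02013 / 0.02350 = 0.8566
E(R_Renshaw) = R_f + β × MRP = 1.5208% + 0.8566 × 7.8300% = 8.23%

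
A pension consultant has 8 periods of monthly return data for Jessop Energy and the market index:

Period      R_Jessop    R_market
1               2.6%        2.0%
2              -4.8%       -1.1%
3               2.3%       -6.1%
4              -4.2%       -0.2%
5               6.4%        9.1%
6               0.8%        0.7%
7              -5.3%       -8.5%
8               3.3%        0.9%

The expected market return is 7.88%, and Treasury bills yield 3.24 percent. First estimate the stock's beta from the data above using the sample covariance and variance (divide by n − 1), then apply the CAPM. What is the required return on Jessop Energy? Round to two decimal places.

Mean R_i = (2.6 − 4.8 + 2.3 − 4.2 + 6.4 + 0.8 − 5.3 + 3.3) / 8 = 0.1375%
Mean R_m = (2.0 − 1.1 − 6.1 − 0.2 + 9.1 + 0.7 − 8.5 + 0.9) / 8 = -0.4000%
Σ(R_i − R̄_i)(R_m − R̄_m) = 104.5500  ⇒  Cov = 104.5500 / 7 = 14.9357
Σ(R_m − R̄_m)² = 197.5400  ⇒  Var(R_m) = 197.5400 / 7 = 28.2200
β = Cov / Var(R_m) = 14.9357 / 28.2200 = 0.5293
MRP = 7.88% − 3.24% = 4.64%
E(R) = R_f + β × MRP = 3.24% + 0.5293 × 4.64% = 5.70%

5.70%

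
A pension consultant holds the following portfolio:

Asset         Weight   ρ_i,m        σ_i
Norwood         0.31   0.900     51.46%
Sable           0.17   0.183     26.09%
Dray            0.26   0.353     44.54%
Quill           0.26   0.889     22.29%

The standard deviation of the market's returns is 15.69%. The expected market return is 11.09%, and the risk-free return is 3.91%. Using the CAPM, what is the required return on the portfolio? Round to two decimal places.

β_Norwood = 0.900 × 51.46% / 15.69% = 2.9518
β_Sable = 0.183 × 26.09% / 15.69% = 0.3043
β_Dray = 0.353 × 44.54% / 15.69% = 1.0021
β_Quill = 0.889 × 22.29% / 15.69% = 1.2630
β_P = Σ w_i β_i = 0.31×2.9518 + 0.17×0.3043 + 0.26×1.0021 + 0.26×1.2630 = 1.5557
MRP = 11.09% − 3.91% = 7.18%
E(R_P) = R_f + β_P × MRP = 3.91% + 1.5557 × 7.18% = 15.08%

15.08%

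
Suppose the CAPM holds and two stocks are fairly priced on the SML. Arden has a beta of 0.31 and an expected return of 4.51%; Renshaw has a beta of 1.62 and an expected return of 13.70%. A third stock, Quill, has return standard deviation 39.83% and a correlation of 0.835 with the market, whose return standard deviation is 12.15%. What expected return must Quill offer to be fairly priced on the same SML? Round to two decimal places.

21.54%

MRP = (13.70% − 4.51%) / (1.62 − 0.31) = 7.0153%
R_f = 4.51% − 0.31 × 7.0153% = 2.3353%
β_Quill = ρ·σ_i/σ_m = 0.835 × 39.83 / 12.15 = 2.7373
E(R_Quill) = R_f + β × MRP = 2.3353% + 2.7373 × 7.0153% = 21.54%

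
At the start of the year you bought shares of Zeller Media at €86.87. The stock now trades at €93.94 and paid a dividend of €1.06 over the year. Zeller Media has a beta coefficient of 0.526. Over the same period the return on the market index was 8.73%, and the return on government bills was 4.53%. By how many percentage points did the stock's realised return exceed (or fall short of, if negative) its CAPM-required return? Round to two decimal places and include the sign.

+2.62%

Realised HPR = (P1 + D1 − P0) / P0 = (93.94 + 1.06 − 86.87) / 86.87 = 8.13 / 86.87 = 9.3588%
MRP = 8.73% − 4.53% = 4.20%
CAPM required = R_f + β·MRP = 4.53% + 0.526 × 4.20% = 6.73920%
α = realised − required = 9.3588% − 6.73920% = +2.62%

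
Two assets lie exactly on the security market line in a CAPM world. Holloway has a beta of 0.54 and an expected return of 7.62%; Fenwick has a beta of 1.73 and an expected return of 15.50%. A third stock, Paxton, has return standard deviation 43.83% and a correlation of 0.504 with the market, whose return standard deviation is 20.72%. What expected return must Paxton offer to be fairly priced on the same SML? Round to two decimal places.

MRP = (15.50% − 7.62%) / (1.73 − 0.54) = 6.6218%
R_f = 7.62% − 0.54 × 6.6218% = 4.0442%
β_Paxton = ρ·σ_i/σ_m = 0.504 × 43.83 / 20.72 = 1.0661
E(R_Paxton) = R_f + β × MRP = 4.0442% + 1.0661 × 6.6218% = 11.10%

11.10%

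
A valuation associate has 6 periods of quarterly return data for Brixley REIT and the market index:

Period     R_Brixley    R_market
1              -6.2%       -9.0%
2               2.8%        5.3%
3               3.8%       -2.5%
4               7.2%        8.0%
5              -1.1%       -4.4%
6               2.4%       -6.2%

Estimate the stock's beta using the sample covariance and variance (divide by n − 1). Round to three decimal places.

0.543

Mean R_i = (-6.2 + 2.8 + 3.8 + 7.2 − 1.1 + 2.4) / 6 = 1.4833%
Mean R_m = (-9.0 + 5.3 − 2.5 + 8.0 − 4.4 − 6.2) / 6 = -1.4667%
Σ(R_i − R̄_i)(R_m − R̄_m) = 121.7533  ⇒  Cov = 121.7533 / 5 = 24.3507
Σ(R_m − R̄_m)² = 224.2333  ⇒  Var(R_m) = 224.2333 / 5 = 44.8467
β = Cov / Var(R_m) = 24.3507 / 44.8467 = 0.5430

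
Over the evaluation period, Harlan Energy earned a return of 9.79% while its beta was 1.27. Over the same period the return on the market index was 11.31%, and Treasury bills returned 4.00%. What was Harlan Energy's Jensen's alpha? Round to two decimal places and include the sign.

-3.49%

Market excess return = 11.31% − 4.00% = 7.31%
CAPM benchmark = R_f + β(R_m − R_f) = 4.00% + 1.27 × 7.31% = 13.2837%
α = actual − benchmark = 9.79% − 13.2837% = -3.49%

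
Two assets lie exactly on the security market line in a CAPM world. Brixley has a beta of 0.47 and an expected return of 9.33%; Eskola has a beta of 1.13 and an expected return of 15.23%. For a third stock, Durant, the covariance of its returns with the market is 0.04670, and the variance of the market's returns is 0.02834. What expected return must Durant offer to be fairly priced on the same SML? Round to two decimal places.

19.86%

MRP = (15.23% − 9.33%) / (1.13 − 0.47) = 8.9394%
R_f = 9.33% − 0.47 × 8.9394% = 5.1285%
β_Durant = Cov / Var(R_m) = 0.04670 / 0.02834 = 1.6478
E(R_Durant) = R_f + β × MRP = 5.1285% + 1.6478 × 8.9394% = 19.86%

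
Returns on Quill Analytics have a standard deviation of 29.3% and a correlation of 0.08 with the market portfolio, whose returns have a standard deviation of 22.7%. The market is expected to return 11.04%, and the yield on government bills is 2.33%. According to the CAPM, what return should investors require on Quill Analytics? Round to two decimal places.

3.23%

β = ρ × σ_i / σ_m = 0.08 × 29.3% / 22.7% = 0.1033
MRP = 11.04% − 2.33% = 8.71%
E(R) = 2.33% + 0.1033 × 8.71% = 3.23%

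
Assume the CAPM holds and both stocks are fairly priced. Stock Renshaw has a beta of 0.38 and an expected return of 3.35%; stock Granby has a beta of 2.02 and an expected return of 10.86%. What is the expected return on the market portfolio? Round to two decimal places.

Both satisfy E(R) = R_f + β·MRP, so the slope of the SML is
MRP = (10.86% − 3.35%) / (2.02 − 0.38) = 7.51% / 1.64 = 4.5793%
R_f = E(R_Renshaw) − β_Renshaw·MRP = 3.35% − 0.38 × 4.5793% = 1.6099%
E(R_m) = R_f + MRP = 1.6099% + 4.5793% = 6.19%

6.19%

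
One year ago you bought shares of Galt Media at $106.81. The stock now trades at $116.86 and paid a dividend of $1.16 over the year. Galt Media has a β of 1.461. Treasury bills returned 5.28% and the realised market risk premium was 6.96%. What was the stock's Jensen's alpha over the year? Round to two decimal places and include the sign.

-4.95%

Realised HPR = (P1 + D1 − P0) / P0 = (116.86 + 1.16 − 106.81) / 106.81 = 11.21 / 106.81 = 10.4953%
CAPM required = R_f + β·MRP = 5.28% + 1.461 × 6.96% = 15.44856%
α = realised − required = 10.4953% − 15.44856% = -4.95%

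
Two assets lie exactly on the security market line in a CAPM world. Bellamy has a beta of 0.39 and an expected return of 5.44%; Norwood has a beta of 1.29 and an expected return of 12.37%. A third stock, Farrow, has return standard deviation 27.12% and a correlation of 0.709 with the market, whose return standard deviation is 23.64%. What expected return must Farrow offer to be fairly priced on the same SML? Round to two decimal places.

MRP = (12.37% − 5.44%) / (1.29 − 0.39) = 7.7000%
R_f = 5.44% − 0.39 × 7.7000% = 2.4370%
β_Farrow = ρ·σ_i/σ_m = 0.709 × 27.12 / 23.64 = 0.8134
E(R_Farrow) = R_f + β × MRP = 2.4370% + 0.8134 × 7.7000% = 8.70%

8.70%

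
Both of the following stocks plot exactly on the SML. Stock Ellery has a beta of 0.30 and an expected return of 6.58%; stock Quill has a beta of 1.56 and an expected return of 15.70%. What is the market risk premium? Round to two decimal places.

Both satisfy E(R) = R_f + β·MRP, so the slope of the SML is
MRP = (15.70% − 6.58%) / (1.56 − 0.30) = 9.12% / 1.26 = 7.2381%

7.24%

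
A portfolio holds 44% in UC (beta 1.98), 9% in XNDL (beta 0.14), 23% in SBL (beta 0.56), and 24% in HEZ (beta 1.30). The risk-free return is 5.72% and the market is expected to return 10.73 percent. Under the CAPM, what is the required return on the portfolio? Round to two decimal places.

12.36%

β_P = Σ w_i β_i = 0.44×1.98 + 0.09×0.14 + 0.23×0.56 + 0.24×1.30 = 1.3246
MRP = 10.73% − 5.72% = 5.01%
E(R_P) = R_f + β_P × MRP = 5.72% + 1.3246 × 5.01% = 12.36%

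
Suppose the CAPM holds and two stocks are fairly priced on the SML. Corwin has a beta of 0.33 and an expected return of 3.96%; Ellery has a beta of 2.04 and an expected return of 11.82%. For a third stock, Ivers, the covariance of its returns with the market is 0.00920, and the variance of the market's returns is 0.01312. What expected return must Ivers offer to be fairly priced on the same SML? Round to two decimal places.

5.67%

MRP = (11.82% − 3.96%) / (2.04 − 0.33) = 4.5965%
R_f = 3.96% − 0.33 × 4.5965% = 2.4432%
β_Ivers = Cov / Var(R_m) = 0.00920 / 0.01312 = 0.7012
E(R_Ivers) = R_f + β × MRP = 2.4432% + 0.7012 × 4.5965% = 5.67%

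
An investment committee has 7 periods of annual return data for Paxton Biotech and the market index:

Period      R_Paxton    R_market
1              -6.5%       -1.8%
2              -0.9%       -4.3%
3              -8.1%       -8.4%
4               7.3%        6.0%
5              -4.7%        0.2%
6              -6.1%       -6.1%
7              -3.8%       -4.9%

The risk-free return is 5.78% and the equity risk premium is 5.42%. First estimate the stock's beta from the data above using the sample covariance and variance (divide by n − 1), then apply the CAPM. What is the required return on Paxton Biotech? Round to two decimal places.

Mean R_i = (-6.5 − 0.9 − 8.1 + 7.3 − 4.7 − 6.1 − 3.8) / 7 = -3.2571%
Mean R_m = (-1.8 − 4.3 − 8.4 + 6.0 + 0.2 − 6.1 − 4.9) / 7 = -2.7571%
Σ(R_i − R̄_i)(R_m − R̄_m) = 119.4371  ⇒  Cov = 119.4371 / 6 = 19.9062
Σ(R_m − R̄_m)² = 136.3371  ⇒  Var(R_m) = 136.3371 / 6 = 22.7229
β = Cov / Var(R_m) = 19.9062 / 22.7229 = 0.8760
E(R) = R_f + β × MRP = 5.78% + 0.8760 × 5.42% = 10.53%

10.53%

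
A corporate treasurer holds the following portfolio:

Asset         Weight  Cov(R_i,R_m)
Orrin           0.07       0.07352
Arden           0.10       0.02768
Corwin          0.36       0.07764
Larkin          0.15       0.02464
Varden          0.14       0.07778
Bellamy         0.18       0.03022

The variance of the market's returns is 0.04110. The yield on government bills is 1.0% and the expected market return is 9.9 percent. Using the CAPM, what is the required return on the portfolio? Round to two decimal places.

13.10%

β_Orrin = 0.07352 / 0.04110 = 1.7888
β_Arden = 0.02768 / 0.04110 = 0.6735
β_Corwin = 0.07764 / 0.04110 = 1.8891
β_Larkin = 0.02464 / 0.04110 = 0.5995
β_Varden = 0.07778 / 0.04110 = 1.8925
β_Bellamy = 0.03022 / 0.04110 = 0.7353
β_P = Σ w_i β_i = 0.07×1.7888 + 0.10×0.6735 + 0.36×1.8891 + 0.15×0.5995 + 0.14×1.8925 + 0.18×0.7353 = 1.3599
MRP = 9.9% − 1.0% = 8.90%
E(R_P) = R_f + β_P × MRP = 1.0% + 1.3599 × 8.9% = 13.10%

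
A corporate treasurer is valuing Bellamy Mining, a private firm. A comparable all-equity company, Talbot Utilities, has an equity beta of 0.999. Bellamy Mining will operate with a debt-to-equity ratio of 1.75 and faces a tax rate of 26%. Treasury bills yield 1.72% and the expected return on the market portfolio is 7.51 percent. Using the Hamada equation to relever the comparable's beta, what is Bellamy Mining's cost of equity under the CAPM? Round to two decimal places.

14.99%

β_L = β_U × [1 + (1 − t)(D/E)] = 0.999 × [1 + (1 − 0.26) × 1.75]
    = 0.999 × [1 + 0.74 × 1.75] = 0.999 × 2.2950 = 2.2927
MRP = 7.51% − 1.72% = 5.79%
E(R) = R_f + β_L × MRP = 1.72% + 2.2927 × 5.79% = 14.99%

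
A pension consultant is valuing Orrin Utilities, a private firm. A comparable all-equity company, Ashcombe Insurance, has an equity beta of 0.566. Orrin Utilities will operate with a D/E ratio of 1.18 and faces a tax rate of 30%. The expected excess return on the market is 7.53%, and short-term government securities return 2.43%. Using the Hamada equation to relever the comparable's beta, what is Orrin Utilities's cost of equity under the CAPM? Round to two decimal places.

10.21%

β_L = β_U × [1 + (1 − t)(D/E)] = 0.566 × [1 + (1 − 0.30) × 1.18]
    = 0.566 × [1 + 0.70 × 1.18] = 0.566 × 1.8260 = 1.0335
E(R) = R_f + β_L × MRP = 2.43% + 1.0335 × 7.53% = 10.21%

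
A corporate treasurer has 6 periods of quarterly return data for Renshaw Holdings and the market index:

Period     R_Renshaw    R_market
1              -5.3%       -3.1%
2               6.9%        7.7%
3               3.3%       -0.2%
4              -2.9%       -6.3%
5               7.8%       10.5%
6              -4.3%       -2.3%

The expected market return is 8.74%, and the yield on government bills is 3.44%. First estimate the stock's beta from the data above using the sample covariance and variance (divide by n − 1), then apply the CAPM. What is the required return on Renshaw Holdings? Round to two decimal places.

Mean R_i = (-5.3 + 6.9 + 3.3 − 2.9 + 7.8 − 4.3) / 6 = 0.9167%
Mean R_m = (-3.1 + 7.7 − 0.2 − 6.3 + 10.5 − 2.3) / 6 = 1.0500%
Σ(R_i − R̄_i)(R_m − R̄_m) = 173.1850  ⇒  Cov = 173.1850 / 5 = 34.6370
Σ(R_m − R̄_m)² = 217.5550  ⇒  Var(R_m) = 217.5550 / 5 = 43.5110
β = Cov / Var(R_m) = 34.6370 / 43.5110 = 0.7961
MRP = 8.74% − 3.44% = 5.30%
E(R) = R_f + β × MRP = 3.44% + 0.7961 × 5.30% = 7.66%

7.66%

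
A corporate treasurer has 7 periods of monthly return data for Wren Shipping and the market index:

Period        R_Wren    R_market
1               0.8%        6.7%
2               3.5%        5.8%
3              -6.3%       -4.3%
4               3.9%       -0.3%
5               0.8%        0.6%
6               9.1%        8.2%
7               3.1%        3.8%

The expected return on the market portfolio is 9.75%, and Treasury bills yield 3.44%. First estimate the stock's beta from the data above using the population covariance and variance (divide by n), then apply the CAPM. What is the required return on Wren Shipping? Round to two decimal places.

Mean R_i = (0.8 + 3.5 − 6.3 + 3.9 + 0.8 + 9.1 + 3.1) / 7 = 2.1286%
Mean R_m = (6.7 + 5.8 − 4.3 − 0.3 + 0.6 + 8.2 + 3.8) / 7 = 2.9286%
Σ(R_i − R̄_i)(R_m − R̄_m) = 94.8243  ⇒  Cov = 94.8243 / 7 = 13.5463
Σ(R_m − R̄_m)² = 119.1143  ⇒  Var(R_m) = 119.1143 / 7 = 17.0163
β = Cov / Var(R_m) = 13.5463 / 17.0163 = 0.7961
MRP = 9.75% − 3.44% = 6.31%
E(R) = R_f + β × MRP = 3.44% + 0.7961 × 6.31% = 8.46%

8.46%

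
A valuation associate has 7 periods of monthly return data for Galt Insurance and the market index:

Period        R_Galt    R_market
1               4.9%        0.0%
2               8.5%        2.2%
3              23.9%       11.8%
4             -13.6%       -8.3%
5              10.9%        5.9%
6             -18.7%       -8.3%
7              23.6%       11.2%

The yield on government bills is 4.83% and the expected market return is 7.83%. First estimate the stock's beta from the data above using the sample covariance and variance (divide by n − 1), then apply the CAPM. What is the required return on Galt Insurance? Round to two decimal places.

10.77%

Mean R_i = (4.9 + 8.5 + 23.9 − 13.6 + 10.9 − 18.7 + 23.6) / 7 = 5.6429%
Mean R_m = (0.0 + 2.2 + 11.8 − 8.3 + 5.9 − 8.3 + 11.2) / 7 = 2.0714%
Σ(R_i − R̄_i)(R_m − R̄_m) = 815.6186  ⇒  Cov = 815.6186 / 6 = 135.9364
Σ(R_m − R̄_m)² = 412.0743  ⇒  Var(R_m) = 412.0743 / 6 = 68.6791
β = Cov / Var(R_m) = 135.9364 / 68.6791 = 1.9793
MRP = 7.83% − 4.83% = 3.00%
E(R) = R_f + β × MRP = 4.83% + 1.9793 × 3.00% = 10.77%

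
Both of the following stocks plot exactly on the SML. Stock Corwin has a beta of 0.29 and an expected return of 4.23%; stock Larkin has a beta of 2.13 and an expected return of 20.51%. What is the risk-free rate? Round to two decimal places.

Both satisfy E(R) = R_f + β·MRP, so the slope of the SML is
MRP = (20.51% − 4.23%) / (2.13 − 0.29) = 16.28% / 1.84 = 8.8478%
R_f = E(R_Corwin) − β_Corwin·MRP = 4.23% − 0.29 × 8.8478% = 1.6641%

1.66%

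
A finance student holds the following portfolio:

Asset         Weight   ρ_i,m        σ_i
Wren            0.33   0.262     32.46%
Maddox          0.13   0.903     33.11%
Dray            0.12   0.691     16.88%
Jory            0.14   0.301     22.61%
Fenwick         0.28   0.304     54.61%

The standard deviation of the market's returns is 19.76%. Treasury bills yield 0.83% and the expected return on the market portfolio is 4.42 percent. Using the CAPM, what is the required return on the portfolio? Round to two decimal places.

β_Wren = 0.262 × 32.46% / 19.76% = 0.4304
β_Maddox = 0.903 × 33.11% / 19.76% = 1.5131
β_Dray = 0.691 × 16.88% / 19.76% = 0.5903
β_Jory = 0.301 × 22.61% / 19.76% = 0.3444
β_Fenwick = 0.304 × 54.61% / 19.76% = 0.8402
β_P = Σ w_i β_i = 0.33×0.4304 + 0.13×1.5131 + 0.12×0.5903 + 0.14×0.3444 + 0.28×0.8402 = 0.6930
MRP = 4.42% − 0.83% = 3.59%
E(R_P) = R_f + β_P × MRP = 0.83% + 0.6930 × 3.59% = 3.32%

3.32%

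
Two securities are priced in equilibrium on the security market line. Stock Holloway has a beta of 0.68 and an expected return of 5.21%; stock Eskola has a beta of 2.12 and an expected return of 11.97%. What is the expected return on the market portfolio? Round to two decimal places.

6.71%

Both satisfy E(R) = R_f + β·MRP, so the slope of the SML is
MRP = (11.97% − 5.21%) / (2.12 − 0.68) = 6.76% / 1.44 = 4.6944%
R_f = E(R_Holloway) − β_Holloway·MRP = 5.21% − 0.68 × 4.6944% = 2.0178%
E(R_m) = R_f + MRP = 2.0178% + 4.6944% = 6.71%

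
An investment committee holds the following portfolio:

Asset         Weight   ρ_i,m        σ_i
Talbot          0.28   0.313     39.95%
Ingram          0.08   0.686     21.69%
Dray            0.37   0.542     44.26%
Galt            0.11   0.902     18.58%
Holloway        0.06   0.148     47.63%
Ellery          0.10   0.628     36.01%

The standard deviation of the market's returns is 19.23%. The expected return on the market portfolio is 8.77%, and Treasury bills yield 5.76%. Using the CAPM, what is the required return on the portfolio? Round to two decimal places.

8.59%

β_Talbot = 0.313 × 39.95% / 19.23% = 0.6503
β_Ingram = 0.686 × 21.69% / 19.23% = 0.7738
β_Dray = 0.542 × 44.26% / 19.23% = 1.2475
β_Galt = 0.902 × 18.58% / 19.23% = 0.8715
β_Holloway = 0.148 × 47.63% / 19.23% = 0.3666
β_Ellery = 0.628 × 36.01% / 19.23% = 1.1760
β_P = Σ w_i β_i = 0.28×0.6503 + 0.08×0.7738 + 0.37×1.2475 + 0.11×0.8715 + 0.06×0.3666 + 0.10×1.1760 = 0.9410
MRP = 8.77% − 5.76% = 3.01%
E(R_P) = R_f + β_P × MRP = 5.76% + 0.9410 × 3.01% = 8.59%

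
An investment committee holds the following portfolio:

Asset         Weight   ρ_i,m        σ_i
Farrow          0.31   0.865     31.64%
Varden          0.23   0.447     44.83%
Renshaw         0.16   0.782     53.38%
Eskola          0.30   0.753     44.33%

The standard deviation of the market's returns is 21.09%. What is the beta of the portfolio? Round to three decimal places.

β_Farrow = 0.865 × 31.64% / 21.09% = 1.2977
β_Varden = 0.447 × 44.83% / 21.09% = 0.9502
β_Renshaw = 0.782 × 53.38% / 21.09% = 1.9793
β_Eskola = 0.753 × 44.33% / 21.09% = 1.5828
β_P = Σ w_i β_i = 0.31×1.2977 + 0.23×0.9502 + 0.16×1.9793 + 0.30×1.5828 = 1.4124

1.412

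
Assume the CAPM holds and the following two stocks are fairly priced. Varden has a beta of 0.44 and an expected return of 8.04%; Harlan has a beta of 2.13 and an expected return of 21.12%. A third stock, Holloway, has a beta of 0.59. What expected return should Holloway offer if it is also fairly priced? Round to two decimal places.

9.20%

MRP (SML slope) = (21.12% − 8.04%) / (2.13 − 0.44) = 13.08% / 1.69 = 7.7396%
R_f (intercept) = 8.04% − 0.44 × 7.7396% = 4.6346%
E(R_Holloway) = R_f + β × MRP = 4.6346% + 0.59 × 7.7396% = 9.20%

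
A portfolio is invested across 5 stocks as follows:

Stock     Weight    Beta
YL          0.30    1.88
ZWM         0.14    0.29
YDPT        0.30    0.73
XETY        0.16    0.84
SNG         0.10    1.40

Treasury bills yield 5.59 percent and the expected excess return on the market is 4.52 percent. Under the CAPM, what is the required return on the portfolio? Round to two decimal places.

10.55%

β_P = Σ w_i β_i = 0.30×1.88 + 0.14×0.29 + 0.30×0.73 + 0.16×0.84 + 0.10×1.40 = 1.0980
E(R_P) = R_f + β_P × MRP = 5.59% + 1.0980 × 4.52% = 10.55%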